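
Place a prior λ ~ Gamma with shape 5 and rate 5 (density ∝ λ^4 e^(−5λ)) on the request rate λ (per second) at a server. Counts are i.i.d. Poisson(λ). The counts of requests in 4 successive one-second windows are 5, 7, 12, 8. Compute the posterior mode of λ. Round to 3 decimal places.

λ̂_MAP = 4.000

Σxᵢ = 5+7+12+8 = 32, with n = 4.
Posterior ∝ λ^4e^(−5λ) · λ^32e^(−4λ) = λ^36e^(−9λ), i.e. Gamma(shape=37, rate=9).
The mode of a Gamma(a, b) with a ≥ 1 (shape–rate) is (a−1)/b = 36/9 ≈ 4.000.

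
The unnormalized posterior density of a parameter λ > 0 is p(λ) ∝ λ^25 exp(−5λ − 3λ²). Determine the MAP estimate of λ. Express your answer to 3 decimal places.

λ̂_MAP = 1.667

ℓ'(λ) = 25/λ − 5 − 6λ. Setting this to zero and multiplying by λ: 6λ² + 5λ − 25 = 0.
λ = (−5 + √(5² + 4·6·25)) / (2·6) = (−5 + √625) / 12 = (−5 + 25)/12 = 5/3.
ℓ''(λ) = −25/λ² − 6 < 0, confirming a maximum.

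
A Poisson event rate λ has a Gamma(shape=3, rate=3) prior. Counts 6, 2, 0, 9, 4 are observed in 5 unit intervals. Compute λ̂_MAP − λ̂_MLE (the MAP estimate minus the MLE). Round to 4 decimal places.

Σxᵢ = 21. Posterior is Gamma(24, 8); MAP = (24−1)/8 = 23/8 ≈ 2.87500.
MLE = x̄ = 21/5 ≈ 4.20000.
Difference = 23/8 − 21/5 = -53/40 ≈ -1.3250.

MAP − MLE = -1.3250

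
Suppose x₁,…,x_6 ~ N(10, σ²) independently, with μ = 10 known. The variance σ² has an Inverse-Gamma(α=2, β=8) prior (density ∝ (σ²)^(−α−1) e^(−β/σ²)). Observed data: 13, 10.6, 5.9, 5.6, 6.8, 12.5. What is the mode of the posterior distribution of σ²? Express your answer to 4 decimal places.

Sum of squared deviations about the known mean: SS = (13−10)² + (10.6−10)² + (5.9−10)² + (5.6−10)² + (6.8−10)² + (12.5−10)² = 62.02.
The Normal likelihood contributes (σ²)^(−n/2) exp(−SS/(2σ²)), so the posterior is Inverse-Gamma(α + n/2, β + SS/2) = Inverse-Gamma(5, 39.01).
The mode of Inverse-Gamma(a, b) is b/(a+1) = 39.01/6 ≈ 6.5017.

σ̂²_MAP = 6.5017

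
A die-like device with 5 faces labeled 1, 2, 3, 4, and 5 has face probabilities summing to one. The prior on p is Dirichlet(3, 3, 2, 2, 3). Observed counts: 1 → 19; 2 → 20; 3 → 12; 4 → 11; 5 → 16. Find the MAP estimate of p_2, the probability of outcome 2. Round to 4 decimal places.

MAP estimate: 0.2558

The posterior is Dirichlet(αᵢ + nᵢ) = Dirichlet(22, 23, 14, 13, 19).
For a Dirichlet(a₁,…,a_K) with all aᵢ > 1, the mode has j-th component (aⱼ − 1)/(Σaᵢ − K).
Here Σaᵢ = 91 and K = 5, so p_2 = (23 − 1)/(91 − 5) = 22/86 ≈ 0.2558.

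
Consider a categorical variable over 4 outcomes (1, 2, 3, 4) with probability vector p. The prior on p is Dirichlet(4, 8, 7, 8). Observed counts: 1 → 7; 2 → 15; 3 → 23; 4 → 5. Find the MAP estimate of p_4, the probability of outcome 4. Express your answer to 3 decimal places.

The posterior is Dirichlet(αᵢ + nᵢ) = Dirichlet(11, 23, 30, 13).
For a Dirichlet(a₁,…,a_K) with all aᵢ > 1, the mode has j-th component (aⱼ − 1)/(Σaᵢ − K).
Here Σaᵢ = 77 and K = 4, so p_4 = (13 − 1)/(77 − 4) = 12/73 ≈ 0.164.

MAP estimate: 0.164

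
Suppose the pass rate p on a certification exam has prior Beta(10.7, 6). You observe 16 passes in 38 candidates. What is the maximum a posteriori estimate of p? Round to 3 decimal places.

p̂_MAP = 0.488

Prior: Beta(10.7, 6).
Data: 16 successes in 38 trials. The binomial likelihood contributes p^16(1−p)^22, so the posterior is Beta(10.7+16, 6+22) = Beta(26.7, 28).
For Beta(a, b) with a, b > 1 the mode is (a−1)/(a+b−2) = 25.7/52.7 ≈ 0.488.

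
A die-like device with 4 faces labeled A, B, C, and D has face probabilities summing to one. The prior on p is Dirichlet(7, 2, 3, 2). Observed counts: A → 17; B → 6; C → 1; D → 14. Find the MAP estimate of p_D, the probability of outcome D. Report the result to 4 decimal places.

The posterior is Dirichlet(αᵢ + nᵢ) = Dirichlet(24, 8, 4, 16).
For a Dirichlet(a₁,…,a_K) with all aᵢ > 1, the mode has j-th component (aⱼ − 1)/(Σaᵢ − K).
Here Σaᵢ = 52 and K = 4, so p_D = (16 − 1)/(52 − 4) = 15/48 ≈ 0.3125.

MAP estimate of p_D = 0.3125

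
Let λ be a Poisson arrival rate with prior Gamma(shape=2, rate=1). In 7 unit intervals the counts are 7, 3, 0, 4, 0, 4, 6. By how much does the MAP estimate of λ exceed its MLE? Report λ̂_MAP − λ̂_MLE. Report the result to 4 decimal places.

Σxᵢ = 24. Posterior is Gamma(26, 8); MAP = (26−1)/8 = 25/8 ≈ 3.12500.
MLE = x̄ = 24/7 ≈ 3.42857.
Difference = 25/8 − 24/7 = -17/56 ≈ -0.3036.

MAP − MLE = -0.3036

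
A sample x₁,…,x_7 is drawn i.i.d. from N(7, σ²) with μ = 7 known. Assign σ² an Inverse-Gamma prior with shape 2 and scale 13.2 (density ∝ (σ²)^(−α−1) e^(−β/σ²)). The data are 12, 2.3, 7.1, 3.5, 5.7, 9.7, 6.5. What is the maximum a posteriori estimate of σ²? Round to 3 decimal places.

Sum of squared deviations about the known mean: SS = (12−7)² + (2.3−7)² + (7.1−7)² + (3.5−7)² + (5.7−7)² + (9.7−7)² + (6.5−7)² = 68.58.
The Normal likelihood contributes (σ²)^(−n/2) exp(−SS/(2σ²)), so the posterior is Inverse-Gamma(α + n/2, β + SS/2) = Inverse-Gamma(5.5, 47.49).
The mode of Inverse-Gamma(a, b) is b/(a+1) = 47.49/6.5 ≈ 7.306.

σ̂²_MAP = 7.306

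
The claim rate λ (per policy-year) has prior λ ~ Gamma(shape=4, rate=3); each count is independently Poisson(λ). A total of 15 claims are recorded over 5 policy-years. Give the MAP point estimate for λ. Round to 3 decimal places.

λ̂_MAP = 2.250

Σxᵢ = 15, n = 5.
Posterior ∝ λ^3e^(−3λ) · λ^15e^(−5λ) = λ^18e^(−8λ), i.e. Gamma(shape=19, rate=8).
The mode of a Gamma(a, b) with a ≥ 1 (shape–rate) is (a−1)/b = 18/8 ≈ 2.250.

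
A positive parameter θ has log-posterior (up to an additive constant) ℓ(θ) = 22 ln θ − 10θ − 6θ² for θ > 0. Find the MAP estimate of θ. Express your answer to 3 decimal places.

θ̂_MAP = 1.000

ℓ'(θ) = 22/θ − 10 − 12θ. Setting this to zero and multiplying by θ: 12θ² + 10θ − 22 = 0.
θ = (−10 + √(10² + 4·12·22)) / (2·12) = (−10 + √1156) / 24 = (−10 + 34)/24 = 1.
ℓ''(θ) = −22/θ² − 12 < 0, confirming a maximum.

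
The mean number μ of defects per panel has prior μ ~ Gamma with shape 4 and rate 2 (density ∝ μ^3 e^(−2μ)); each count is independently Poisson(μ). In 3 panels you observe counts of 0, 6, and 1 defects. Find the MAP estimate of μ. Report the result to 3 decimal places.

μ̂_MAP = 2.000

Σxᵢ = 0+6+1 = 7, with n = 3.
Posterior ∝ μ^3e^(−2μ) · μ^7e^(−3μ) = μ^10e^(−5μ), i.e. Gamma(shape=11, rate=5).
The mode of a Gamma(a, b) with a ≥ 1 (shape–rate) is (a−1)/b = 10/5 ≈ 2.000.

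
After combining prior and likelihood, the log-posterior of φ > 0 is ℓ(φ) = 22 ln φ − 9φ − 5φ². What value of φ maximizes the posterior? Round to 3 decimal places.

ℓ'(φ) = 22/φ − 9 − 10φ. Setting this to zero and multiplying by φ: 10φ² + 9φ − 22 = 0.
φ = (−9 + √(9² + 4·10·22)) / (2·10) = (−9 + √961) / 20 = (−9 + 31)/20 = 11/10.
ℓ''(φ) = −22/φ² − 10 < 0, confirming a maximum.

φ̂_MAP = 1.100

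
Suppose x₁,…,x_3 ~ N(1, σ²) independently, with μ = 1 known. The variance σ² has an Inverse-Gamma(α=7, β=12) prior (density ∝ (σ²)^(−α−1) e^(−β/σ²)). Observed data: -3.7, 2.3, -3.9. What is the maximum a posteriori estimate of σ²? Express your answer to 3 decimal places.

Sum of squared deviations about the known mean: SS = (-3.7−1)² + (2.3−1)² + (-3.9−1)² = 47.79.
The Normal likelihood contributes (σ²)^(−n/2) exp(−SS/(2σ²)), so the posterior is Inverse-Gamma(α + n/2, β + SS/2) = Inverse-Gamma(8.5, 35.895).
The mode of Inverse-Gamma(a, b) is b/(a+1) = 35.895/9.5 ≈ 3.778.

σ̂²_MAP = 3.778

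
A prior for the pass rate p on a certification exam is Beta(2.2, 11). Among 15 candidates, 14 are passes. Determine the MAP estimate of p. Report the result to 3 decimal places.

p̂_MAP = 0.580

Prior: Beta(2.2, 11).
Data: 14 successes in 15 trials. The binomial likelihood contributes p^14(1−p)^1, so the posterior is Beta(2.2+14, 11+1) = Beta(16.2, 12).
For Beta(a, b) with a, b > 1 the mode is (a−1)/(a+b−2) = 15.2/26.2 ≈ 0.580.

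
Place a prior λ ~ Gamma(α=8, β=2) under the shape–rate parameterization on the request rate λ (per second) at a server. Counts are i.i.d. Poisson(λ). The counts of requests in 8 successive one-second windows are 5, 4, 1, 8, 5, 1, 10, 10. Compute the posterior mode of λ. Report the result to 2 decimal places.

Σxᵢ = 5+4+1+8+5+1+10+10 = 44, with n = 8.
Posterior ∝ λ^7e^(−2λ) · λ^44e^(−8λ) = λ^51e^(−10λ), i.e. Gamma(shape=52, rate=10).
The mode of a Gamma(a, b) with a ≥ 1 (shape–rate) is (a−1)/b = 51/10 ≈ 5.10.

λ̂_MAP = 5.10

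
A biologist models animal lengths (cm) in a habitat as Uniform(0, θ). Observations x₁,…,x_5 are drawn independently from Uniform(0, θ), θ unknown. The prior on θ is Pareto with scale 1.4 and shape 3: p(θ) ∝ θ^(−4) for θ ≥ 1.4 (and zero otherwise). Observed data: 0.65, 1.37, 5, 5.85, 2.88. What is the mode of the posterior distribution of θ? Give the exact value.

θ̂_MAP = 5.85

The Uniform(0, θ) likelihood is θ^(−n) for θ ≥ max(xᵢ), zero otherwise. Here max(xᵢ) = 5.85.
Posterior ∝ θ^(−4) · θ^(−5) = θ^(−9) on θ ≥ max(1.4, 5.85) = 5.85.
This density is strictly decreasing in θ, so the posterior mode lies at the lower boundary of the support.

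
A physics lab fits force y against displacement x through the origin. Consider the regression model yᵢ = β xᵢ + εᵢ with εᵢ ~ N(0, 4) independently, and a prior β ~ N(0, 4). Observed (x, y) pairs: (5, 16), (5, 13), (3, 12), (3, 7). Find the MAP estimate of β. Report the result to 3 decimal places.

β̂_MAP = 2.928

log p(β | y) = −Σ(yᵢ − βxᵢ)²/(2·4) − β²/(2·4) + const.
Setting the derivative to zero: Σxᵢ(yᵢ − βxᵢ)/4 − β/4 = 0, so β = Σxᵢyᵢ / (Σxᵢ² + σ²/τ²).
Σxᵢyᵢ = 5·16 + 5·13 + 3·12 + 3·7 = 202; Σxᵢ² = 68; σ²/τ² = 1.
β̂_MAP = 202 / (68 + 1) = 202/69 ≈ 2.928.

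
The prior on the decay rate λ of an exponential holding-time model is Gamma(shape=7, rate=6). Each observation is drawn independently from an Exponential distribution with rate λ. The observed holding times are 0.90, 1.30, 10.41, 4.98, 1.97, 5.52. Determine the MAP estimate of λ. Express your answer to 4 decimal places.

The Exponential(rate=λ) likelihood is ∝ λ^n e^(−λΣtᵢ). Here n = 6 and Σtᵢ = 0.90 + 1.30 + 10.41 + 4.98 + 1.97 + 5.52 = 25.08.
Posterior ∝ λ^6e^(−6λ) · λ^6e^(−25.08λ) = λ^12e^(−31.08λ), i.e. Gamma(13, 31.08).
Mode = (a−1)/b = 12/31.08 ≈ 0.3861.

λ̂_MAP = 0.3861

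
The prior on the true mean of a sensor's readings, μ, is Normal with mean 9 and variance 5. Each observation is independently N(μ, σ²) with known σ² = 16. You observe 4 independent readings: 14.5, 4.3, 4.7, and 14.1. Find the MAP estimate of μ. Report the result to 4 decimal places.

n = 4; x̄ = (14.5 + 4.3 + 4.7 + 14.1)/4 = 37.6/4 = 9.4.
For a Normal prior and Normal likelihood with known variance, the posterior is Normal; its mode equals its mean, the precision-weighted average.
Prior precision 1/σ₀² = 1/5 = 0.2; data precision n/σ² = 4/16 = 0.25.
μ̂ = (0.2·9 + 0.25·9.4) / (0.2 + 0.25) = 4.15/0.45 = 83/9 ≈ 9.2222.

μ̂_MAP = 9.2222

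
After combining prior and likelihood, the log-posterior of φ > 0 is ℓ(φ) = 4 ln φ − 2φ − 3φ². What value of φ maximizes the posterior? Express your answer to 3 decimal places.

φ̂_MAP = 0.667

ℓ'(φ) = 4/φ − 2 − 6φ. Setting this to zero and multiplying by φ: 6φ² + 2φ − 4 = 0.
φ = (−2 + √(2² + 4·6·4)) / (2·6) = (−2 + √100) / 12 = (−2 + 10)/12 = 2/3.
ℓ''(φ) = −4/φ² − 6 < 0, confirming a maximum.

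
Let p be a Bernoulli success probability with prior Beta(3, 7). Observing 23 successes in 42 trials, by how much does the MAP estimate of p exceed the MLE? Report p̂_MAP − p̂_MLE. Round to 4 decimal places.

Posterior is Beta(26, 26); MAP = (26−1)/(52−2) = 25/50 ≈ 0.50000.
MLE ignores the prior: p̂_MLE = k/n = 23/42 ≈ 0.54762.
Difference = 25/50 − 23/42 = -1/21 ≈ -0.0476.

MAP − MLE = -0.0476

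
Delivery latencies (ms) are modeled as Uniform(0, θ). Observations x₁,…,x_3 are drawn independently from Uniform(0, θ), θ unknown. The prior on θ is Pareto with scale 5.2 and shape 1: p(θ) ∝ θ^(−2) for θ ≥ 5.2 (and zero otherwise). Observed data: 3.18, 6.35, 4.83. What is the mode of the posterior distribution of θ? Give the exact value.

θ̂_MAP = 6.35

The Uniform(0, θ) likelihood is θ^(−n) for θ ≥ max(xᵢ), zero otherwise. Here max(xᵢ) = 6.35.
Posterior ∝ θ^(−2) · θ^(−3) = θ^(−5) on θ ≥ max(5.2, 6.35) = 6.35.
This density is strictly decreasing in θ, so the posterior mode lies at the lower boundary of the support.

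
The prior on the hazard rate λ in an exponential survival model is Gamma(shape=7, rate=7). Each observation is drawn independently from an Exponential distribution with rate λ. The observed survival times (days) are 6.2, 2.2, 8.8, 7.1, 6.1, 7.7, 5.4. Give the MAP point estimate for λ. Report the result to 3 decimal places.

The Exponential(rate=λ) likelihood is ∝ λ^n e^(−λΣtᵢ). Here n = 7 and Σtᵢ = 6.2 + 2.2 + 8.8 + 7.1 + 6.1 + 7.7 + 5.4 = 43.5.
Posterior ∝ λ^6e^(−7λ) · λ^7e^(−43.5λ) = λ^13e^(−50.5λ), i.e. Gamma(14, 50.5).
Mode = (a−1)/b = 13/50.5 ≈ 0.257.

λ̂_MAP = 0.257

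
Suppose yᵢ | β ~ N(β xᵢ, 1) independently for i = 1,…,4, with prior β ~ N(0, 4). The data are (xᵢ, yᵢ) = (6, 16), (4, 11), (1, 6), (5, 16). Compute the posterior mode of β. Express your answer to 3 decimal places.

β̂_MAP = 2.888

log p(β | y) = −Σ(yᵢ − βxᵢ)²/(2·1) − β²/(2·4) + const.
Setting the derivative to zero: Σxᵢ(yᵢ − βxᵢ)/1 − β/4 = 0, so β = Σxᵢyᵢ / (Σxᵢ² + σ²/τ²).
Σxᵢyᵢ = 6·16 + 4·11 + 1·6 + 5·16 = 226; Σxᵢ² = 78; σ²/τ² = 0.25.
β̂_MAP = 226 / (78 + 0.25) = 226/78.25 ≈ 2.888.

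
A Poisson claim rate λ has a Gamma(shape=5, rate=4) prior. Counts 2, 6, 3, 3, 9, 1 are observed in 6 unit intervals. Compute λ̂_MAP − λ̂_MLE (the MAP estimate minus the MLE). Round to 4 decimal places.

Σxᵢ = 24. Posterior is Gamma(29, 10); MAP = (29−1)/10 = 28/10 ≈ 2.80000.
MLE = x̄ = 24/6 ≈ 4.00000.
Difference = 28/10 − 24/6 = -6/5 ≈ -1.2000.

MAP − MLE = -1.2000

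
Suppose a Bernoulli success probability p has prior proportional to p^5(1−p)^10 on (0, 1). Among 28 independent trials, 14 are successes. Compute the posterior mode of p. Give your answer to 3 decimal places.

The prior density ∝ p^5(1−p)^10 is the kernel of Beta(6, 11).
Data: 14 successes in 28 trials. The binomial likelihood contributes p^14(1−p)^14, so the posterior is Beta(6+14, 11+14) = Beta(20, 25).
For Beta(a, b) with a, b > 1 the mode is (a−1)/(a+b−2) = 19/43 ≈ 0.442.

p̂_MAP = 0.442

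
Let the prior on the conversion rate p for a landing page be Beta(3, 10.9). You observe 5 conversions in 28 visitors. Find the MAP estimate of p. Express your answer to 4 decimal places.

Prior: Beta(3, 10.9).
Data: 5 successes in 28 trials. The binomial likelihood contributes p^5(1−p)^23, so the posterior is Beta(3+5, 10.9+23) = Beta(8, 33.9).
For Beta(a, b) with a, b > 1 the mode is (a−1)/(a+b−2) = 7/39.9 ≈ 0.1754.

p̂_MAP = 0.1754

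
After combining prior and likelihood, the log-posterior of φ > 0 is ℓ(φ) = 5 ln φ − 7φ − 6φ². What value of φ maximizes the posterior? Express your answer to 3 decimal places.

φ̂_MAP = 0.417

ℓ'(φ) = 5/φ − 7 − 12φ. Setting this to zero and multiplying by φ: 12φ² + 7φ − 5 = 0.
φ = (−7 + √(7² + 4·12·5)) / (2·12) = (−7 + √289) / 24 = (−7 + 17)/24 = 5/12.
ℓ''(φ) = −5/φ² − 12 < 0, confirming a maximum.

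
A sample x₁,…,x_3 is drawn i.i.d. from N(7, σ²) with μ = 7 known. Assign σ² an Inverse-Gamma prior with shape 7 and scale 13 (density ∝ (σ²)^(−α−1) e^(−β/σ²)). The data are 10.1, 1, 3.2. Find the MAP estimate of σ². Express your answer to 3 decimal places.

σ̂²_MAP = 4.529

Sum of squared deviations about the known mean: SS = (10.1−7)² + (1−7)² + (3.2−7)² = 60.05.
The Normal likelihood contributes (σ²)^(−n/2) exp(−SS/(2σ²)), so the posterior is Inverse-Gamma(α + n/2, β + SS/2) = Inverse-Gamma(8.5, 43.025).
The mode of Inverse-Gamma(a, b) is b/(a+1) = 43.025/9.5 ≈ 4.529.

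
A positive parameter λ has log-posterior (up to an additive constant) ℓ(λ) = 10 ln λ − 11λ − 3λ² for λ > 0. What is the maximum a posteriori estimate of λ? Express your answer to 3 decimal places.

λ̂_MAP = 0.667

ℓ'(λ) = 10/λ − 11 − 6λ. Setting this to zero and multiplying by λ: 6λ² + 11λ − 10 = 0.
λ = (−11 + √(11² + 4·6·10)) / (2·6) = (−11 + √361) / 12 = (−11 + 19)/12 = 2/3.
ℓ''(λ) = −10/λ² − 6 < 0, confirming a maximum.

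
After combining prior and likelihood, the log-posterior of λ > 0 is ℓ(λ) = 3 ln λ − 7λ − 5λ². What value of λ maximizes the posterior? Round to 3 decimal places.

ℓ'(λ) = 3/λ − 7 − 10λ. Setting this to zero and multiplying by λ: 10λ² + 7λ − 3 = 0.
λ = (−7 + √(7² + 4·10·3)) / (2·10) = (−7 + √169) / 20 = (−7 + 13)/20 = 3/10.
ℓ''(λ) = −3/λ² − 10 < 0, confirming a maximum.

λ̂_MAP = 0.300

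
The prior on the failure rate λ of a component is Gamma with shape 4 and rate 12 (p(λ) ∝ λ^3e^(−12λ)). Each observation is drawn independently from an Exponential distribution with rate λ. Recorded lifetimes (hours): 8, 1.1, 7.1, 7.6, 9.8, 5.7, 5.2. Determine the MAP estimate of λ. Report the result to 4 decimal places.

The Exponential(rate=λ) likelihood is ∝ λ^n e^(−λΣtᵢ). Here n = 7 and Σtᵢ = 8 + 1.1 + 7.1 + 7.6 + 9.8 + 5.7 + 5.2 = 44.5.
Posterior ∝ λ^3e^(−12λ) · λ^7e^(−44.5λ) = λ^10e^(−56.5λ), i.e. Gamma(11, 56.5).
Mode = (a−1)/b = 10/56.5 ≈ 0.1770.

λ̂_MAP = 0.1770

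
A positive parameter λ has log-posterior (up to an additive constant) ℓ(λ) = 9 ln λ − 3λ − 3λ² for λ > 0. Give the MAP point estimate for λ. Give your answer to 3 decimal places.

λ̂_MAP = 1.000

ℓ'(λ) = 9/λ − 3 − 6λ. Setting this to zero and multiplying by λ: 6λ² + 3λ − 9 = 0.
λ = (−3 + √(3² + 4·6·9)) / (2·6) = (−3 + √225) / 12 = (−3 + 15)/12 = 1.
ℓ''(λ) = −9/λ² − 6 < 0, confirming a maximum.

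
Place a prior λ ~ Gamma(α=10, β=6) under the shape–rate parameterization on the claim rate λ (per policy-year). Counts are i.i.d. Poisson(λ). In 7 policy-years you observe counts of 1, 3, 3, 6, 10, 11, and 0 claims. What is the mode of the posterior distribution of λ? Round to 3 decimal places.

Σxᵢ = 1+3+3+6+10+11+0 = 34, with n = 7.
Posterior ∝ λ^9e^(−6λ) · λ^34e^(−7λ) = λ^43e^(−13λ), i.e. Gamma(shape=44, rate=13).
The mode of a Gamma(a, b) with a ≥ 1 (shape–rate) is (a−1)/b = 43/13 ≈ 3.308.

λ̂_MAP = 3.308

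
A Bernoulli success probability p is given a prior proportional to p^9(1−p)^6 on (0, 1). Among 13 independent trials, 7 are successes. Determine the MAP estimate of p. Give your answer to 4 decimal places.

The prior density ∝ p^9(1−p)^6 is the kernel of Beta(10, 7).
Data: 7 successes in 13 trials. The binomial likelihood contributes p^7(1−p)^6, so the posterior is Beta(10+7, 7+6) = Beta(17, 13).
For Beta(a, b) with a, b > 1 the mode is (a−1)/(a+b−2) = 16/28 ≈ 0.5714.

p̂_MAP = 0.5714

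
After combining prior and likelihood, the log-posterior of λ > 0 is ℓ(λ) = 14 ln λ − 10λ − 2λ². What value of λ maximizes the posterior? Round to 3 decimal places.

ℓ'(λ) = 14/λ − 10 − 4λ. Setting this to zero and multiplying by λ: 4λ² + 10λ − 14 = 0.
λ = (−10 + √(10² + 4·4·14)) / (2·4) = (−10 + √324) / 8 = (−10 + 18)/8 = 1.
ℓ''(λ) = −14/λ² − 4 < 0, confirming a maximum.

λ̂_MAP = 1.000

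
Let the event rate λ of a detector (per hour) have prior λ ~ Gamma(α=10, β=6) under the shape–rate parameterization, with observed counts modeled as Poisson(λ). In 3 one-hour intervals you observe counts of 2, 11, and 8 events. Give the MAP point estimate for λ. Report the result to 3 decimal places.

λ̂_MAP = 3.333

Σxᵢ = 2+11+8 = 21, with n = 3.
Posterior ∝ λ^9e^(−6λ) · λ^21e^(−3λ) = λ^30e^(−9λ), i.e. Gamma(shape=31, rate=9).
The mode of a Gamma(a, b) with a ≥ 1 (shape–rate) is (a−1)/b = 30/9 ≈ 3.333.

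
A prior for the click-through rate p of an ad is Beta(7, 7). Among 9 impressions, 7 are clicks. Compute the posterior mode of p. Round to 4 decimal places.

p̂_MAP = 0.6190

Prior: Beta(7, 7).
Data: 7 successes in 9 trials. The binomial likelihood contributes p^7(1−p)^2, so the posterior is Beta(7+7, 7+2) = Beta(14, 9).
For Beta(a, b) with a, b > 1 the mode is (a−1)/(a+b−2) = 13/21 ≈ 0.6190.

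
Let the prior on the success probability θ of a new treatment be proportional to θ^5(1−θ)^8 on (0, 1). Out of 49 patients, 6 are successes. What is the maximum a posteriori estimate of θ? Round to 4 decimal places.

θ̂_MAP = 0.1774

The prior density ∝ θ^5(1−θ)^8 is the kernel of Beta(6, 9).
Data: 6 successes in 49 trials. The binomial likelihood contributes θ^6(1−θ)^43, so the posterior is Beta(6+6, 9+43) = Beta(12, 52).
For Beta(a, b) with a, b > 1 the mode is (a−1)/(a+b−2) = 11/62 ≈ 0.1774.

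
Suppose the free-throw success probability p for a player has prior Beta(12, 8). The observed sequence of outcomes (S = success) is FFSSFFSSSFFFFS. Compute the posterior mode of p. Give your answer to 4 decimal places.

p̂_MAP = 0.5313

Prior: Beta(12, 8).
Data: 6 successes in 14 trials (from the sequence). The binomial likelihood contributes p^6(1−p)^8, so the posterior is Beta(12+6, 8+8) = Beta(18, 16).
For Beta(a, b) with a, b > 1 the mode is (a−1)/(a+b−2) = 17/32 ≈ 0.5313.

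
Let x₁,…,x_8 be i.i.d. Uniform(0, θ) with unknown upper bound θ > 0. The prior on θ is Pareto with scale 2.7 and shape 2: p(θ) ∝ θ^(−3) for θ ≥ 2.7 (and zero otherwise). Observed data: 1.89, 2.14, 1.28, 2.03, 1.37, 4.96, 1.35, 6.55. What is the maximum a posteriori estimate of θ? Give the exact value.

The Uniform(0, θ) likelihood is θ^(−n) for θ ≥ max(xᵢ), zero otherwise. Here max(xᵢ) = 6.55.
Posterior ∝ θ^(−3) · θ^(−8) = θ^(−11) on θ ≥ max(2.7, 6.55) = 6.55.
This density is strictly decreasing in θ, so the posterior mode lies at the lower boundary of the support.

θ̂_MAP = 6.55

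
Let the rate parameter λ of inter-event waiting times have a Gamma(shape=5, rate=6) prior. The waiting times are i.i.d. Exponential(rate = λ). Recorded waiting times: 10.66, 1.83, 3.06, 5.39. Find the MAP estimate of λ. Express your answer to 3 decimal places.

The Exponential(rate=λ) likelihood is ∝ λ^n e^(−λΣtᵢ). Here n = 4 and Σtᵢ = 10.66 + 1.83 + 3.06 + 5.39 = 20.94.
Posterior ∝ λ^4e^(−6λ) · λ^4e^(−20.94λ) = λ^8e^(−26.94λ), i.e. Gamma(9, 26.94).
Mode = (a−1)/b = 8/26.94 ≈ 0.297.

λ̂_MAP = 0.297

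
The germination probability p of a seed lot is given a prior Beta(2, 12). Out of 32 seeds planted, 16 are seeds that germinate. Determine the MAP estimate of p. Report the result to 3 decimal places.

Prior: Beta(2, 12).
Data: 16 successes in 32 trials. The binomial likelihood contributes p^16(1−p)^16, so the posterior is Beta(2+16, 12+16) = Beta(18, 28).
For Beta(a, b) with a, b > 1 the mode is (a−1)/(a+b−2) = 17/44 ≈ 0.386.

p̂_MAP = 0.386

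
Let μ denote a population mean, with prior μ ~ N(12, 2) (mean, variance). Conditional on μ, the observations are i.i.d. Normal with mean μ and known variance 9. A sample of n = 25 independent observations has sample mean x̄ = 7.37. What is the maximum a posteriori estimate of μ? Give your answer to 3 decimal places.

μ̂_MAP = 8.076

n = 25, x̄ = 7.37.
For a Normal prior and Normal likelihood with known variance, the posterior is Normal; its mode equals its mean, the precision-weighted average.
Prior precision 1/σ₀² = 1/2 = 0.5; data precision n/σ² = 25/9.
μ̂ = (0.5·12 + (25/9)·7.37) / (0.5 + 25/9) = (953/36)/(59/18) = 953/118 ≈ 8.076.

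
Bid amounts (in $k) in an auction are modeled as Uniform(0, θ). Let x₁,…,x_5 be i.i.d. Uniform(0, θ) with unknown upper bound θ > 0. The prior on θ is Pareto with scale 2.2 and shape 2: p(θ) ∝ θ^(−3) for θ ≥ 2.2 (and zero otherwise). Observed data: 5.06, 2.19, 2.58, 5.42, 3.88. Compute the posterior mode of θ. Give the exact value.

The Uniform(0, θ) likelihood is θ^(−n) for θ ≥ max(xᵢ), zero otherwise. Here max(xᵢ) = 5.42.
Posterior ∝ θ^(−3) · θ^(−5) = θ^(−8) on θ ≥ max(2.2, 5.42) = 5.42.
This density is strictly decreasing in θ, so the posterior mode lies at the lower boundary of the support.

θ̂_MAP = 5.42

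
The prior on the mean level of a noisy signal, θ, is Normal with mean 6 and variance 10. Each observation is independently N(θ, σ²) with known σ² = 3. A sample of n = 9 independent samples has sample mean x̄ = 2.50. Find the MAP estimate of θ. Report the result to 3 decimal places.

θ̂_MAP = 2.613

n = 9, x̄ = 2.50.
For a Normal prior and Normal likelihood with known variance, the posterior is Normal; its mode equals its mean, the precision-weighted average.
Prior precision 1/σ₀² = 1/10 = 0.1; data precision n/σ² = 9/3 = 3.
θ̂ = (0.1·6 + 3·2.5) / (0.1 + 3) = 8.1/3.1 = 81/31 ≈ 2.613.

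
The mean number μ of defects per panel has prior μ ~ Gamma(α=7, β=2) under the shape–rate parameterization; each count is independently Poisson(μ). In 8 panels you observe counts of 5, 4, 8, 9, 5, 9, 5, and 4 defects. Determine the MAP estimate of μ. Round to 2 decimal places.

μ̂_MAP = 5.50

Σxᵢ = 5+4+8+9+5+9+5+4 = 49, with n = 8.
Posterior ∝ μ^6e^(−2μ) · μ^49e^(−8μ) = μ^55e^(−10μ), i.e. Gamma(shape=56, rate=10).
The mode of a Gamma(a, b) with a ≥ 1 (shape–rate) is (a−1)/b = 55/10 ≈ 5.50.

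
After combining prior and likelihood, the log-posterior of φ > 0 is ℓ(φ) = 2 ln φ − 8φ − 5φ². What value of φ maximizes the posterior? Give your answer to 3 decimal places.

ℓ'(φ) = 2/φ − 8 − 10φ. Setting this to zero and multiplying by φ: 10φ² + 8φ − 2 = 0.
φ = (−8 + √(8² + 4·10·2)) / (2·10) = (−8 + √144) / 20 = (−8 + 12)/20 = 1/5.
ℓ''(φ) = −2/φ² − 10 < 0, confirming a maximum.

φ̂_MAP = 0.200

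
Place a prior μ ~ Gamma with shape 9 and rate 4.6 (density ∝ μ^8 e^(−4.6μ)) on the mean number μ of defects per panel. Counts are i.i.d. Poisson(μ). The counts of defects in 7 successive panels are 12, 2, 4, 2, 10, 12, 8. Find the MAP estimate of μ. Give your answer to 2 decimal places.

μ̂_MAP = 5.00

Σxᵢ = 12+2+4+2+10+12+8 = 50, with n = 7.
Posterior ∝ μ^8e^(−4.6μ) · μ^50e^(−7μ) = μ^58e^(−11.6μ), i.e. Gamma(shape=59, rate=11.6).
The mode of a Gamma(a, b) with a ≥ 1 (shape–rate) is (a−1)/b = 58/11.6 ≈ 5.00.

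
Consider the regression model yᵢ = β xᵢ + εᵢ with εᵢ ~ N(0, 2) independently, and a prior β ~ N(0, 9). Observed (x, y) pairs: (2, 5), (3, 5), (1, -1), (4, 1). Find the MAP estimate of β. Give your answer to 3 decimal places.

β̂_MAP = 0.926

log p(β | y) = −Σ(yᵢ − βxᵢ)²/(2·2) − β²/(2·9) + const.
Setting the derivative to zero: Σxᵢ(yᵢ − βxᵢ)/2 − β/9 = 0, so β = Σxᵢyᵢ / (Σxᵢ² + σ²/τ²).
Σxᵢyᵢ = 2·5 + 3·5 + 1·(-1) + 4·1 = 28; Σxᵢ² = 30; σ²/τ² = 2/9.
β̂_MAP = 28 / (30 + 2/9) = 28/(272/9) = 63/68 ≈ 0.926.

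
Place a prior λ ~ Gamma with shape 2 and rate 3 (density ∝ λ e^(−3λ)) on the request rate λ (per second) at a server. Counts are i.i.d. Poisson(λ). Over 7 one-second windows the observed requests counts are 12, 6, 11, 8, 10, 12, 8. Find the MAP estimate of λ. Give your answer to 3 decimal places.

Σxᵢ = 12+6+11+8+10+12+8 = 67, with n = 7.
Posterior ∝ λe^(−3λ) · λ^67e^(−7λ) = λ^68e^(−10λ), i.e. Gamma(shape=69, rate=10).
The mode of a Gamma(a, b) with a ≥ 1 (shape–rate) is (a−1)/b = 68/10 ≈ 6.800.

λ̂_MAP = 6.800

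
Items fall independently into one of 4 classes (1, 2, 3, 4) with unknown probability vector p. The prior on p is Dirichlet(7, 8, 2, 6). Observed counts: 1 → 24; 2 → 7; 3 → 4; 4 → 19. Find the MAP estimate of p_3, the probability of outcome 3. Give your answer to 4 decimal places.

MAP estimate: 0.0685

The posterior is Dirichlet(αᵢ + nᵢ) = Dirichlet(31, 15, 6, 25).
For a Dirichlet(a₁,…,a_K) with all aᵢ > 1, the mode has j-th component (aⱼ − 1)/(Σaᵢ − K).
Here Σaᵢ = 77 and K = 4, so p_3 = (6 − 1)/(77 − 4) = 5/73 ≈ 0.0685.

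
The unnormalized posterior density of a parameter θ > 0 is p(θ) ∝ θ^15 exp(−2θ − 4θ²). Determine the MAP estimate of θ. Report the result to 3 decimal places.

ℓ'(θ) = 15/θ − 2 − 8θ. Setting this to zero and multiplying by θ: 8θ² + 2θ − 15 = 0.
θ = (−2 + √(2² + 4·8·15)) / (2·8) = (−2 + √484) / 16 = (−2 + 22)/16 = 5/4.
ℓ''(θ) = −15/θ² − 8 < 0, confirming a maximum.

θ̂_MAP = 1.250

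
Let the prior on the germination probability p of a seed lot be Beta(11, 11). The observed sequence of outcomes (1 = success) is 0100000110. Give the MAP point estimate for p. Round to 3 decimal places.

p̂_MAP = 0.433

Prior: Beta(11, 11).
Data: 3 successes in 10 trials (from the sequence). The binomial likelihood contributes p^3(1−p)^7, so the posterior is Beta(11+3, 11+7) = Beta(14, 18).
For Beta(a, b) with a, b > 1 the mode is (a−1)/(a+b−2) = 13/30 ≈ 0.433.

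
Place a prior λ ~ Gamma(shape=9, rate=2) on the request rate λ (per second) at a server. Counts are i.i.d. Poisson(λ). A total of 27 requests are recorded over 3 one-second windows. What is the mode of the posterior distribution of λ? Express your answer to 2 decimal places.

λ̂_MAP = 7.00

Σxᵢ = 27, n = 3.
Posterior ∝ λ^8e^(−2λ) · λ^27e^(−3λ) = λ^35e^(−5λ), i.e. Gamma(shape=36, rate=5).
The mode of a Gamma(a, b) with a ≥ 1 (shape–rate) is (a−1)/b = 35/5 ≈ 7.00.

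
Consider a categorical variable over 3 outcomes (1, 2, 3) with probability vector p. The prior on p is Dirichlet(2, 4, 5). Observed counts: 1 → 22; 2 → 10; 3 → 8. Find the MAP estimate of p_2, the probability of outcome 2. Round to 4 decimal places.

The posterior is Dirichlet(αᵢ + nᵢ) = Dirichlet(24, 14, 13).
For a Dirichlet(a₁,…,a_K) with all aᵢ > 1, the mode has j-th component (aⱼ − 1)/(Σaᵢ − K).
Here Σaᵢ = 51 and K = 3, so p_2 = (14 − 1)/(51 − 3) = 13/48 ≈ 0.2708.

MAP estimate: 0.2708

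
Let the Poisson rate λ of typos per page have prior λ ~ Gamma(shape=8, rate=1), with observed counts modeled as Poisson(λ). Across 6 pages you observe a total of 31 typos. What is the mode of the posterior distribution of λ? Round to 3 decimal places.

λ̂_MAP = 5.429

Σxᵢ = 31, n = 6.
Posterior ∝ λ^7e^(−1λ) · λ^31e^(−6λ) = λ^38e^(−7λ), i.e. Gamma(shape=39, rate=7).
The mode of a Gamma(a, b) with a ≥ 1 (shape–rate) is (a−1)/b = 38/7 ≈ 5.429.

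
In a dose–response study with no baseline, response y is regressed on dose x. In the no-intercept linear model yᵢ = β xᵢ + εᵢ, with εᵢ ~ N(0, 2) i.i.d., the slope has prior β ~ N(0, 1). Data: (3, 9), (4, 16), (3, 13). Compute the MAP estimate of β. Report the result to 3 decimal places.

β̂_MAP = 3.611

log p(β | y) = −Σ(yᵢ − βxᵢ)²/(2·2) − β²/(2·1) + const.
Setting the derivative to zero: Σxᵢ(yᵢ − βxᵢ)/2 − β/1 = 0, so β = Σxᵢyᵢ / (Σxᵢ² + σ²/τ²).
Σxᵢyᵢ = 3·9 + 4·16 + 3·13 = 130; Σxᵢ² = 34; σ²/τ² = 2.
β̂_MAP = 130 / (34 + 2) = 130/36 ≈ 3.611.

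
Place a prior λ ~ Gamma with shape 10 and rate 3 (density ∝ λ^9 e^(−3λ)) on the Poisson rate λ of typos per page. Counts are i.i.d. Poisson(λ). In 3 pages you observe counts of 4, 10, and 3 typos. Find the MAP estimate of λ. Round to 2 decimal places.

λ̂_MAP = 4.33

Σxᵢ = 4+10+3 = 17, with n = 3.
Posterior ∝ λ^9e^(−3λ) · λ^17e^(−3λ) = λ^26e^(−6λ), i.e. Gamma(shape=27, rate=6).
The mode of a Gamma(a, b) with a ≥ 1 (shape–rate) is (a−1)/b = 26/6 ≈ 4.33.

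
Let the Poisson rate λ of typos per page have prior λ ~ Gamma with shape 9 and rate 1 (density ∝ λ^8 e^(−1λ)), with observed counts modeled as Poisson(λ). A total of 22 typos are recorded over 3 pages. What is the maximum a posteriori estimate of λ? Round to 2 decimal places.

Σxᵢ = 22, n = 3.
Posterior ∝ λ^8e^(−1λ) · λ^22e^(−3λ) = λ^30e^(−4λ), i.e. Gamma(shape=31, rate=4).
The mode of a Gamma(a, b) with a ≥ 1 (shape–rate) is (a−1)/b = 30/4 ≈ 7.50.

λ̂_MAP = 7.50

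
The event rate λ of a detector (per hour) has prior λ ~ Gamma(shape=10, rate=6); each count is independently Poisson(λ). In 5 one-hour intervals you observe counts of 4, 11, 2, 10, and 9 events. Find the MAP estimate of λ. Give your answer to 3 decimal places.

λ̂_MAP = 4.091

Σxᵢ = 4+11+2+10+9 = 36, with n = 5.
Posterior ∝ λ^9e^(−6λ) · λ^36e^(−5λ) = λ^45e^(−11λ), i.e. Gamma(shape=46, rate=11).
The mode of a Gamma(a, b) with a ≥ 1 (shape–rate) is (a−1)/b = 45/11 ≈ 4.091.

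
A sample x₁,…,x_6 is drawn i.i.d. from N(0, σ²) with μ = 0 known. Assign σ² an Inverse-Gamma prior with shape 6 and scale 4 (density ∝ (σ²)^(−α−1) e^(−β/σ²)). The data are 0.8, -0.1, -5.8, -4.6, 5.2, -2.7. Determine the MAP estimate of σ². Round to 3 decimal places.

σ̂²_MAP = 4.889

Sum of squared deviations about the known mean: SS = (0.8−0)² + (-0.1−0)² + (-5.8−0)² + (-4.6−0)² + (5.2−0)² + (-2.7−0)² = 89.78.
The Normal likelihood contributes (σ²)^(−n/2) exp(−SS/(2σ²)), so the posterior is Inverse-Gamma(α + n/2, β + SS/2) = Inverse-Gamma(9, 48.89).
The mode of Inverse-Gamma(a, b) is b/(a+1) = 48.89/10 ≈ 4.889.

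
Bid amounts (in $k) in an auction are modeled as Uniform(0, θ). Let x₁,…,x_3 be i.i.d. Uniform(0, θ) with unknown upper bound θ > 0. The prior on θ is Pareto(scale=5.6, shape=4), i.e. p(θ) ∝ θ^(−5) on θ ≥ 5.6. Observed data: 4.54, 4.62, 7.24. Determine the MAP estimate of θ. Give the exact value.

The Uniform(0, θ) likelihood is θ^(−n) for θ ≥ max(xᵢ), zero otherwise. Here max(xᵢ) = 7.24.
Posterior ∝ θ^(−5) · θ^(−3) = θ^(−8) on θ ≥ max(5.6, 7.24) = 7.24.
This density is strictly decreasing in θ, so the posterior mode lies at the lower boundary of the support.

θ̂_MAP = 7.24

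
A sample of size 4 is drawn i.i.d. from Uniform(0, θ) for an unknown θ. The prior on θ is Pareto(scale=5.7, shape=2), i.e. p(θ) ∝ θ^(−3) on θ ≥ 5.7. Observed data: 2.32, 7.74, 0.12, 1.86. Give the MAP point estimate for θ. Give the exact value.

The Uniform(0, θ) likelihood is θ^(−n) for θ ≥ max(xᵢ), zero otherwise. Here max(xᵢ) = 7.74.
Posterior ∝ θ^(−3) · θ^(−4) = θ^(−7) on θ ≥ max(5.7, 7.74) = 7.74.
This density is strictly decreasing in θ, so the posterior mode lies at the lower boundary of the support.

θ̂_MAP = 7.74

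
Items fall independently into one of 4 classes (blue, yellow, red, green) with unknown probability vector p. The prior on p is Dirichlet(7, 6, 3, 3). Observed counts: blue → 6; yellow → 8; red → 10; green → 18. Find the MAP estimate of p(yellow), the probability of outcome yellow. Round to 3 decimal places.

MAP estimate of p(yellow) = 0.228

The posterior is Dirichlet(αᵢ + nᵢ) = Dirichlet(13, 14, 13, 21).
For a Dirichlet(a₁,…,a_K) with all aᵢ > 1, the mode has j-th component (aⱼ − 1)/(Σaᵢ − K).
Here Σaᵢ = 61 and K = 4, so p(yellow) = (14 − 1)/(61 − 4) = 13/57 ≈ 0.228.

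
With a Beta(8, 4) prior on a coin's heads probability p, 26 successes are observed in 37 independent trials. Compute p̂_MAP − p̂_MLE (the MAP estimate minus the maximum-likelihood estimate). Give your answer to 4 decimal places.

Posterior is Beta(34, 15); MAP = (34−1)/(49−2) = 33/47 ≈ 0.70213.
MLE ignores the prior: p̂_MLE = k/n = 26/37 ≈ 0.70270.
Difference = 33/47 − 26/37 = -1/1739 ≈ -0.0006.

MAP − MLE = -0.0006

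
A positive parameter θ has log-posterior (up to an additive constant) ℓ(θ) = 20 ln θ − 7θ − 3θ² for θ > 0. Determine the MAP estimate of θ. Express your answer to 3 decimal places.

ℓ'(θ) = 20/θ − 7 − 6θ. Setting this to zero and multiplying by θ: 6θ² + 7θ − 20 = 0.
θ = (−7 + √(7² + 4·6·20)) / (2·6) = (−7 + √529) / 12 = (−7 + 23)/12 = 4/3.
ℓ''(θ) = −20/θ² − 6 < 0, confirming a maximum.

θ̂_MAP = 1.333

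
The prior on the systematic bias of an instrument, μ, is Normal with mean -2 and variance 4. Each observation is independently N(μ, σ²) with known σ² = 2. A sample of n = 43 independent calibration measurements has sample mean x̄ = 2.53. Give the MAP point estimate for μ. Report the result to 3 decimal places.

n = 43, x̄ = 2.53.
For a Normal prior and Normal likelihood with known variance, the posterior is Normal; its mode equals its mean, the precision-weighted average.
Prior precision 1/σ₀² = 1/4 = 0.25; data precision n/σ² = 43/2 = 21.5.
μ̂ = (0.25·(-2) + 21.5·2.53) / (0.25 + 21.5) = 53.895/21.75 = 3593/1450 ≈ 2.478.

μ̂_MAP = 2.478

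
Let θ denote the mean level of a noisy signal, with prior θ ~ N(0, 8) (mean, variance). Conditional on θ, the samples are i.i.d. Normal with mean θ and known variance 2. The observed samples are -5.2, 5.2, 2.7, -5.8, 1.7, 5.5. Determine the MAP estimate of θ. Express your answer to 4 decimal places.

θ̂_MAP = 0.6560

n = 6; x̄ = ((-5.2) + 5.2 + 2.7 + (-5.8) + 1.7 + 5.5)/6 = 4.1/6 = 41/60 ≈ 0.6833.
For a Normal prior and Normal likelihood with known variance, the posterior is Normal; its mode equals its mean, the precision-weighted average.
Prior precision 1/σ₀² = 1/8 = 0.125; data precision n/σ² = 6/2 = 3.
θ̂ = (0.125·0 + 3·(41/60)) / (0.125 + 3) = 2.05/3.125 = 0.6560.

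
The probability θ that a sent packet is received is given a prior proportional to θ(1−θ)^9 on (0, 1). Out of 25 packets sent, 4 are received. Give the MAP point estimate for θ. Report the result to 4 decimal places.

The prior density ∝ θ(1−θ)^9 is the kernel of Beta(2, 10).
Data: 4 successes in 25 trials. The binomial likelihood contributes θ^4(1−θ)^21, so the posterior is Beta(2+4, 10+21) = Beta(6, 31).
For Beta(a, b) with a, b > 1 the mode is (a−1)/(a+b−2) = 5/35 ≈ 0.1429.

θ̂_MAP = 0.1429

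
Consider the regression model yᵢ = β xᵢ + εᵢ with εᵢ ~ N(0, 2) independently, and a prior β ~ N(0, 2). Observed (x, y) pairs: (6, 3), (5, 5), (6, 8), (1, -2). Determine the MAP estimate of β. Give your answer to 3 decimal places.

β̂_MAP = 0.899

log p(β | y) = −Σ(yᵢ − βxᵢ)²/(2·2) − β²/(2·2) + const.
Setting the derivative to zero: Σxᵢ(yᵢ − βxᵢ)/2 − β/2 = 0, so β = Σxᵢyᵢ / (Σxᵢ² + σ²/τ²).
Σxᵢyᵢ = 6·3 + 5·5 + 6·8 + 1·(-2) = 89; Σxᵢ² = 98; σ²/τ² = 1.
β̂_MAP = 89 / (98 + 1) = 89/99 ≈ 0.899.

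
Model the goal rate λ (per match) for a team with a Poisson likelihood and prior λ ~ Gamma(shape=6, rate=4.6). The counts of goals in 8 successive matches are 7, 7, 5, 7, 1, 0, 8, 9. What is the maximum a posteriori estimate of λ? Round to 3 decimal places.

λ̂_MAP = 3.889

Σxᵢ = 7+7+5+7+1+0+8+9 = 44, with n = 8.
Posterior ∝ λ^5e^(−4.6λ) · λ^44e^(−8λ) = λ^49e^(−12.6λ), i.e. Gamma(shape=50, rate=12.6).
The mode of a Gamma(a, b) with a ≥ 1 (shape–rate) is (a−1)/b = 49/12.6 ≈ 3.889.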